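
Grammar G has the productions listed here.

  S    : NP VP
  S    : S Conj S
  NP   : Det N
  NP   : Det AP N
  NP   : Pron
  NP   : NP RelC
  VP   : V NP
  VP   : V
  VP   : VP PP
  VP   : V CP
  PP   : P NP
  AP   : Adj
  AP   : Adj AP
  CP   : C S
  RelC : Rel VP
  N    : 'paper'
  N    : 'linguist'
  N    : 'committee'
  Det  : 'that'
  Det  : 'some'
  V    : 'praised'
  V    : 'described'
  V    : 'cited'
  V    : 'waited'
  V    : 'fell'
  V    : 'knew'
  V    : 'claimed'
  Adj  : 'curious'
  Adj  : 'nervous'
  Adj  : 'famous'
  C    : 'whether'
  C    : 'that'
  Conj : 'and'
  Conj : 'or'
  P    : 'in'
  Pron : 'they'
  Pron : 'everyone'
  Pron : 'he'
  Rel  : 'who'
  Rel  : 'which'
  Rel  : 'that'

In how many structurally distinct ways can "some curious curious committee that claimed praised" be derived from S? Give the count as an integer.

[S [NP [NP [Det some] [AP [Adj curious] [AP [Adj curious]]] [N committee]] [RelC [Rel that] [VP [V claimed]]]] [VP [V praised]]]
No rule offers an alternative attachment or grouping for any span, so this is the only derivation.

1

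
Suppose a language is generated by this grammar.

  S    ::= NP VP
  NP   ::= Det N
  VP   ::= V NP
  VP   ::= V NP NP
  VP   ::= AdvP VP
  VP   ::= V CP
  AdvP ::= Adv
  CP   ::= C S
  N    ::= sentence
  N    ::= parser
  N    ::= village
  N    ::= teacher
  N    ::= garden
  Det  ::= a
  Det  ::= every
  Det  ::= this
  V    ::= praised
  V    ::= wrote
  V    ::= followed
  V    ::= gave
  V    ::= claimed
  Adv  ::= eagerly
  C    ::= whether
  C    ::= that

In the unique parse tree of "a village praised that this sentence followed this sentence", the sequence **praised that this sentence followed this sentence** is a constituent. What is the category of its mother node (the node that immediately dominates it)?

S

S
  NP
    Det: a
    N: village
  VP
    V: praised
    CP
      C: that
      S
        NP
          Det: this
          N: sentence
        VP
          V: followed
          NP
            Det: this
            N: sentence
The span 'praised that this sentence followed this sentence' is the VP node built by VP → V CP.
Its mother is the S built by S → NP VP.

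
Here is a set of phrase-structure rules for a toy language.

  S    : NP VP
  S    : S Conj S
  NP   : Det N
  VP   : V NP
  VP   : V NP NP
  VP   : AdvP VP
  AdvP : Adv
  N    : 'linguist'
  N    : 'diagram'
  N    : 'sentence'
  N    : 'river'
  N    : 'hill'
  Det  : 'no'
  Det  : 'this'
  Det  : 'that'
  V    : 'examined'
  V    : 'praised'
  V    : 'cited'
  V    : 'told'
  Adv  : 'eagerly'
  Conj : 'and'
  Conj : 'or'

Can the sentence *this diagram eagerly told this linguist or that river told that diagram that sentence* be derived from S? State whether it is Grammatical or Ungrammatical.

Grammatical

[S [S [NP [Det this] [N diagram]] [VP [AdvP [Adv eagerly]] [VP [V told] [NP [Det this] [N linguist]]]]] [Conj or] [S [NP [Det that] [N river]] [VP [V told] [NP [Det that] [N diagram]] [NP [Det that] [N sentence]]]]]
Each bracket corresponds to one application of a listed rule, so the string is derivable from S.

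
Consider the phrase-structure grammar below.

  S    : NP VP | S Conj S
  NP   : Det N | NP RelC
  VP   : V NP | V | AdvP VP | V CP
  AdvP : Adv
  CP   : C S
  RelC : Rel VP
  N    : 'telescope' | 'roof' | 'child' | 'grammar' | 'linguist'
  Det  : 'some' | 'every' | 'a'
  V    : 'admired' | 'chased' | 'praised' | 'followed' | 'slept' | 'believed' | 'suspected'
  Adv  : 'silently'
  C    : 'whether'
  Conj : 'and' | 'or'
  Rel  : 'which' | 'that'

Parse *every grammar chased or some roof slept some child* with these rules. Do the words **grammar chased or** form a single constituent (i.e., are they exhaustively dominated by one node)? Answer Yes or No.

No

[S [S [NP [Det every] [N grammar]] [VP [V chased]]] [Conj or] [S [NP [Det some] [N roof]] [VP [V slept] [NP [Det some] [N child]]]]]
The smallest constituent containing 'grammar chased or' is the S spanning 'every grammar chased or some roof slept some child'; no single node in the tree dominates exactly the given words.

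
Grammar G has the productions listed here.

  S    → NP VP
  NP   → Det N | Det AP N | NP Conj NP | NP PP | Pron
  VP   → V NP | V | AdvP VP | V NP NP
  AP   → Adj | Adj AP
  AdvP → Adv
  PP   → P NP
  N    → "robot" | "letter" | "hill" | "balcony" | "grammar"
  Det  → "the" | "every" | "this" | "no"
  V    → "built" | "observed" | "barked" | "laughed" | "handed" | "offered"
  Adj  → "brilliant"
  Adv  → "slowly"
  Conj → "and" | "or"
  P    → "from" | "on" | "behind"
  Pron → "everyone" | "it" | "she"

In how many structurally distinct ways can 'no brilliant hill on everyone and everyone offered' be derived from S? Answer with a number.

2

The two bracketings:
[S [NP [NP [NP [Det no] [AP [Adj brilliant]] [N hill]] [PP [P on] [NP [Pron everyone]]]] [Conj and] [NP [Pron everyone]]] [VP [V offered]]]
[S [NP [NP [Det no] [AP [Adj brilliant]] [N hill]] [PP [P on] [NP [NP [Pron everyone]] [Conj and] [NP [Pron everyone]]]]] [VP [V offered]]]
The trees differ in how a recursive rule is bracketed over the same span.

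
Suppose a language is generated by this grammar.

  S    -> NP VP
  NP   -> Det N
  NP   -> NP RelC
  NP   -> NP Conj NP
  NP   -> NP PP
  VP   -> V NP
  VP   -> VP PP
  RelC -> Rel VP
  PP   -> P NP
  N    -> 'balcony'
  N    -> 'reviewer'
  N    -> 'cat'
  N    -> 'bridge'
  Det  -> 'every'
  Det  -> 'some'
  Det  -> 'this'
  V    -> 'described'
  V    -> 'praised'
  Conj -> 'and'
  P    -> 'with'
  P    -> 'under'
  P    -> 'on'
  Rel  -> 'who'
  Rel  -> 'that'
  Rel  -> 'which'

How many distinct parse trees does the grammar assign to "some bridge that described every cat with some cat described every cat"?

3

Two of the 3 distinct bracketings:
[S [NP [NP [Det some] [N bridge]] [RelC [Rel that] [VP [V described] [NP [NP [Det every] [N cat]] [PP [P with] [NP [Det some] [N cat]]]]]]] [VP [V described] [NP [Det every] [N cat]]]]
[S [NP [NP [Det some] [N bridge]] [RelC [Rel that] [VP [VP [V described] [NP [Det every] [N cat]]] [PP [P with] [NP [Det some] [N cat]]]]]] [VP [V described] [NP [Det every] [N cat]]]]
The difference turns on whether NP → NP PP is used at the relevant span, versus an alternative expansion of NP.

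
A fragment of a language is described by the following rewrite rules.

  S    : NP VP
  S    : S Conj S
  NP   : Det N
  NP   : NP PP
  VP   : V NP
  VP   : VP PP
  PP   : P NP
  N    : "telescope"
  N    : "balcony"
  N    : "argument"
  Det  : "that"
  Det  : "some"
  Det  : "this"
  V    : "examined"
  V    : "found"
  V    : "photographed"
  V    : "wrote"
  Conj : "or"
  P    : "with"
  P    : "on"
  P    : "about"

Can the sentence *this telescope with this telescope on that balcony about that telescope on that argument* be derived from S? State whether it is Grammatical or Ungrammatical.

For S → NP VP, every NP-prefix leaves a non-VP remainder: after 'this telescope' the remainder is not a VP; after 'this telescope with this telescope' the remainder is not a VP; after 'this telescope with this telescope on that balcony' the remainder is not a VP (and 1 more). The alternative S rule S → S Conj S likewise has no satisfying split.

Ungrammatical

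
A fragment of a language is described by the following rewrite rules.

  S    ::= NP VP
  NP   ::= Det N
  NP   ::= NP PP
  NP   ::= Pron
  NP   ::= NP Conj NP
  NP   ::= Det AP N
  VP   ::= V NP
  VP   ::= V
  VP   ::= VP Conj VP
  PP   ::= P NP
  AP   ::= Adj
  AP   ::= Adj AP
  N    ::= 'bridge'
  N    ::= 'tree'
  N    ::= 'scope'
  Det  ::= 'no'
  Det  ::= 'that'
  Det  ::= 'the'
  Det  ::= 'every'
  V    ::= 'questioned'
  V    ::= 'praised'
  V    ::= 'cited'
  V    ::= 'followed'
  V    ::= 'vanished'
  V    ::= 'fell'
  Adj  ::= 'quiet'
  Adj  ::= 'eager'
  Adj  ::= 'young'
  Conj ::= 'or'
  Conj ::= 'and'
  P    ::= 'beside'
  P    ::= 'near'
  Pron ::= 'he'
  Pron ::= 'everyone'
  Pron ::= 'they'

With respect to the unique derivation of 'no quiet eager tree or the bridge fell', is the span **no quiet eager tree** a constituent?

Yes

[S [NP [NP [Det no] [AP [Adj quiet] [AP [Adj eager]]] [N tree]] [Conj or] [NP [Det the] [N bridge]]] [VP [V fell]]]
The words 'no quiet eager tree' are exhaustively dominated by a single NP node (built by NP → Det AP N), so they form a constituent.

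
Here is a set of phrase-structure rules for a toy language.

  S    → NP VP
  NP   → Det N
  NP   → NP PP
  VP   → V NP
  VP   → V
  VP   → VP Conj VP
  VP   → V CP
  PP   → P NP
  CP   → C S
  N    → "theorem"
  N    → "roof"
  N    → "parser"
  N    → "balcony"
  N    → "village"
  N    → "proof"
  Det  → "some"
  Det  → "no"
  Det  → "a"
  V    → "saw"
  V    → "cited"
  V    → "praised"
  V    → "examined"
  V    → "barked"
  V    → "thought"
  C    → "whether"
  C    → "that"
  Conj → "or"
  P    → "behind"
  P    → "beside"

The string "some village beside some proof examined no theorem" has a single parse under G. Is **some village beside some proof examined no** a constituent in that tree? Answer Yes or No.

[S [NP [NP [Det some] [N village]] [PP [P beside] [NP [Det some] [N proof]]]] [VP [V examined] [NP [Det no] [N theorem]]]]
The smallest constituent containing 'some village beside some proof examined no' is the S spanning 'some village beside some proof examined no theorem'; no single node in the tree dominates exactly the given words.

No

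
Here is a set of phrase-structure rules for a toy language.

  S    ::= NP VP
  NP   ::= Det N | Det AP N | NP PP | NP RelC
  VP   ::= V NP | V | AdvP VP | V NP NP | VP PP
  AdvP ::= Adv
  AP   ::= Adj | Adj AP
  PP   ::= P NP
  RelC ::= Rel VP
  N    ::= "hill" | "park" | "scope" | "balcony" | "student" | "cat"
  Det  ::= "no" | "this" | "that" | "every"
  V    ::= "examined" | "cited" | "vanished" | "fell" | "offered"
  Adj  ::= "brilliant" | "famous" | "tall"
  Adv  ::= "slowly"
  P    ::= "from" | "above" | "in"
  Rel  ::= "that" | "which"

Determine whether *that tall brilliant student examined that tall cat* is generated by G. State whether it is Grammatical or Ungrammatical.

Grammatical

S
  NP
    Det: that
    AP
      Adj: tall
      AP
        Adj: brilliant
    N: student
  VP
    V: examined
    NP
      Det: that
      AP
        Adj: tall
      N: cat
Each bracket corresponds to one application of a listed rule, so the string is derivable from S.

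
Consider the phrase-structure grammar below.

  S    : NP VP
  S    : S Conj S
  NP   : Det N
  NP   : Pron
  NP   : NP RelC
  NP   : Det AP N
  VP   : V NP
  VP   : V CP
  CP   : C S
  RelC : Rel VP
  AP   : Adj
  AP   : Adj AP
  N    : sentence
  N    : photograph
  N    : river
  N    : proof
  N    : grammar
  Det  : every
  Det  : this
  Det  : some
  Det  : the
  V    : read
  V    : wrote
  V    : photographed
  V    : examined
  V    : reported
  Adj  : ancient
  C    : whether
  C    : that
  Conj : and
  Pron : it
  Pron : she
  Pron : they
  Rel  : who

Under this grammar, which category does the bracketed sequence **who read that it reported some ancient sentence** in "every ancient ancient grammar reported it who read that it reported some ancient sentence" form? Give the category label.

RelC

S
  NP
    Det: every
    AP
      Adj: ancient
      AP
        Adj: ancient
    N: grammar
  VP
    V: reported
    NP
      NP
        Pron: it
      RelC
        Rel: who
        VP
          V: read
          CP
            C: that
            S
              NP
                Pron: it
              VP
                V: reported
                NP
                  Det: some
                  AP
                    Adj: ancient
                  N: sentence
The span 'who read that it reported some ancient sentence' is the RelC node built by RelC → Rel VP.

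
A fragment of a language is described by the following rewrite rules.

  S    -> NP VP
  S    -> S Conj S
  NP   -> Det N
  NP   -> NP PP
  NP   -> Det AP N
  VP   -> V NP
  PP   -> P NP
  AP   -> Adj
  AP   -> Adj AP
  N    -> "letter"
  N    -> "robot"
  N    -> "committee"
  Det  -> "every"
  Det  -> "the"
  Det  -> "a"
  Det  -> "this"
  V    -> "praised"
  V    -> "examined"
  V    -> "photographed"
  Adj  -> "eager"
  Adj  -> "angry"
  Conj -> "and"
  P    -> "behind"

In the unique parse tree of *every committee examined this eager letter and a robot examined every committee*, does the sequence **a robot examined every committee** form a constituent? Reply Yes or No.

[S [S [NP [Det every] [N committee]] [VP [V examined] [NP [Det this] [AP [Adj eager]] [N letter]]]] [Conj and] [S [NP [Det a] [N robot]] [VP [V examined] [NP [Det every] [N committee]]]]]
The words 'a robot examined every committee' are exhaustively dominated by a single S node (built by S → NP VP), so they form a constituent.

Yes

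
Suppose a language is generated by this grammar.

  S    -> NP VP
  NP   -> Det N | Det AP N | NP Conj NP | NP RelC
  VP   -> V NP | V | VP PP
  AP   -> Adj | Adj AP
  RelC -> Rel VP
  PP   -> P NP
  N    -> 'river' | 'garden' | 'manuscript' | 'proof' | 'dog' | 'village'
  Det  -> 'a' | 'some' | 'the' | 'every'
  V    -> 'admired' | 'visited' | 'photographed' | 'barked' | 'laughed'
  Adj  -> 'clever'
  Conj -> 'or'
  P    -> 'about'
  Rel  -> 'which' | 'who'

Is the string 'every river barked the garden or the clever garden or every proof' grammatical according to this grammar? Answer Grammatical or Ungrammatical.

[S [NP [Det every] [N river]] [VP [V barked] [NP [NP [Det the] [N garden]] [Conj or] [NP [NP [Det the] [AP [Adj clever]] [N garden]] [Conj or] [NP [Det every] [N proof]]]]]]
Each bracket corresponds to one application of a listed rule, so the string is derivable from S.

Grammatical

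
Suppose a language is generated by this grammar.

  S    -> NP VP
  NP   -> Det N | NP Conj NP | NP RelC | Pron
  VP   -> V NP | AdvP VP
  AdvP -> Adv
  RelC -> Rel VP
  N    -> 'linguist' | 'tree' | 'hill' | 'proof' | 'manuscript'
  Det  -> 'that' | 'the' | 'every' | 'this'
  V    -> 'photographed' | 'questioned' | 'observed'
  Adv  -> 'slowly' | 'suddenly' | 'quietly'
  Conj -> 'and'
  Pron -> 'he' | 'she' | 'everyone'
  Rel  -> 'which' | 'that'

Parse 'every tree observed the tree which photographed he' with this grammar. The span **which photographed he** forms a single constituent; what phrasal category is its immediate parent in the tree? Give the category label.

NP

[S [NP [Det every] [N tree]] [VP [V observed] [NP [NP [Det the] [N tree]] [RelC [Rel which] [VP [V photographed] [NP [Pron he]]]]]]]
The span 'which photographed he' is the RelC node built by RelC → Rel VP.
Its mother is the NP built by NP → NP RelC.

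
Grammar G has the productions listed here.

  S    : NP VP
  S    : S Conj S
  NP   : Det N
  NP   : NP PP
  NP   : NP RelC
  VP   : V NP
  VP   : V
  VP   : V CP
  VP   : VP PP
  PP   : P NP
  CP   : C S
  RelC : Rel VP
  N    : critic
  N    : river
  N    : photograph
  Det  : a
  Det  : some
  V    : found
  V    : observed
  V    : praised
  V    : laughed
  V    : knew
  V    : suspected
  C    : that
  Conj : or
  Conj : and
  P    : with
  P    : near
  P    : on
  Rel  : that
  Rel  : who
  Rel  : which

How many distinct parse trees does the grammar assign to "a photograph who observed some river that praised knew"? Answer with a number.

The two bracketings:
[S [NP [NP [Det a] [N photograph]] [RelC [Rel who] [VP [V observed] [NP [NP [Det some] [N river]] [RelC [Rel that] [VP [V praised]]]]]]] [VP [V knew]]]
[S [NP [NP [NP [Det a] [N photograph]] [RelC [Rel who] [VP [V observed] [NP [Det some] [N river]]]]] [RelC [Rel that] [VP [V praised]]]] [VP [V knew]]]
The trees differ in how a recursive rule is bracketed over the same span.

2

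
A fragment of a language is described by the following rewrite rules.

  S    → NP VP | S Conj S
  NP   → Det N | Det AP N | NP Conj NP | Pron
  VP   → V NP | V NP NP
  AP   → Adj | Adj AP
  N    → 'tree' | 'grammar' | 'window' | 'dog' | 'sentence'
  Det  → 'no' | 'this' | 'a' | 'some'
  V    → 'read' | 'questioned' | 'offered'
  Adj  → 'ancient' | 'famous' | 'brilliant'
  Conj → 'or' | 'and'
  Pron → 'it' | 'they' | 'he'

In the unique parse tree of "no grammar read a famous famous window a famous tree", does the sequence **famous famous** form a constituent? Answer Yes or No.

[S [NP [Det no] [N grammar]] [VP [V read] [NP [Det a] [AP [Adj famous] [AP [Adj famous]]] [N window]] [NP [Det a] [AP [Adj famous]] [N tree]]]]
The words 'famous famous' are exhaustively dominated by a single AP node (built by AP → Adj AP), so they form a constituent.

Yes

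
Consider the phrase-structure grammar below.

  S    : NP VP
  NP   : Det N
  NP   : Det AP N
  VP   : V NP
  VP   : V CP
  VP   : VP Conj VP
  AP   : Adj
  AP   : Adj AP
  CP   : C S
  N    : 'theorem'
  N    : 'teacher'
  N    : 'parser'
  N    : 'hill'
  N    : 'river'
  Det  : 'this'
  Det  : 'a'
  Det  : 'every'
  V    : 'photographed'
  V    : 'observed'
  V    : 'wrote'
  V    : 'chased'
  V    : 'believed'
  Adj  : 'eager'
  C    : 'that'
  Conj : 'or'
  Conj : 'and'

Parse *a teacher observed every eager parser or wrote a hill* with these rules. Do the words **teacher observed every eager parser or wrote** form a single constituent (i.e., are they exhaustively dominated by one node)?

No

[S [NP [Det a] [N teacher]] [VP [VP [V observed] [NP [Det every] [AP [Adj eager]] [N parser]]] [Conj or] [VP [V wrote] [NP [Det a] [N hill]]]]]
The smallest constituent containing 'teacher observed every eager parser or wrote' is the S spanning 'a teacher observed every eager parser or wrote a hill'; no single node in the tree dominates exactly the given words.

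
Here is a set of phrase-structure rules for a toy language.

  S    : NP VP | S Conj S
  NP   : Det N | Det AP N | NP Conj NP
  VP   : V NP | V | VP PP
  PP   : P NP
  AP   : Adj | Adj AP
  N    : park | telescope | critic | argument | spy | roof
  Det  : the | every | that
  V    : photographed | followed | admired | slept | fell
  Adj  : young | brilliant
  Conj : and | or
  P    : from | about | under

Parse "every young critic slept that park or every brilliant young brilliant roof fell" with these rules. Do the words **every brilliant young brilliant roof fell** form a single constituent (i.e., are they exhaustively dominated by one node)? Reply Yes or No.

[S [S [NP [Det every] [AP [Adj young]] [N critic]] [VP [V slept] [NP [Det that] [N park]]]] [Conj or] [S [NP [Det every] [AP [Adj brilliant] [AP [Adj young] [AP [Adj brilliant]]]] [N roof]] [VP [V fell]]]]
The words 'every brilliant young brilliant roof fell' are exhaustively dominated by a single S node (built by S → NP VP), so they form a constituent.

Yes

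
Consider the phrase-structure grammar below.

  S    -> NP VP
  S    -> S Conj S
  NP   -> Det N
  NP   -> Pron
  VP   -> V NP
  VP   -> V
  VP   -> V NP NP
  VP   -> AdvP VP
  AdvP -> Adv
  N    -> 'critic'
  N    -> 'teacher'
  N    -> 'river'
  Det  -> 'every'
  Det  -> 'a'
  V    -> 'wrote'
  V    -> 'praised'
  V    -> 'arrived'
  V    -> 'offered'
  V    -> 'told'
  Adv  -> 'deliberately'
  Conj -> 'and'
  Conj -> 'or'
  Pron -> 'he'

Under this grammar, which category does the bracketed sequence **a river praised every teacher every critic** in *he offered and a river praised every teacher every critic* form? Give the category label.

S

S
  S
    NP
      Pron: he
    VP
      V: offered
  Conj: and
  S
    NP
      Det: a
      N: river
    VP
      V: praised
      NP
        Det: every
        N: teacher
      NP
        Det: every
        N: critic
The span 'a river praised every teacher every critic' is the S node built by S → NP VP.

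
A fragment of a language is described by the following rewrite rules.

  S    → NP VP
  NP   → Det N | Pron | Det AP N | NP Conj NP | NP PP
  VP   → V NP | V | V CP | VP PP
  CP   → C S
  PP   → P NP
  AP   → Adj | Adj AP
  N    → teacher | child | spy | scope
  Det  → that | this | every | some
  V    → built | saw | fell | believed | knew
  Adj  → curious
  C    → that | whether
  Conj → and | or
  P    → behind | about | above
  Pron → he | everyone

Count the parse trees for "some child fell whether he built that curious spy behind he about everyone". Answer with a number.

9

Two of the 9 distinct bracketings:
[S [NP [Det some] [N child]] [VP [V fell] [CP [C whether] [S [NP [Pron he]] [VP [V built] [NP [NP [Det that] [AP [Adj curious]] [N spy]] [PP [P behind] [NP [NP [Pron he]] [PP [P about] [NP [Pron everyone]]]]]]]]]]]
[S [NP [Det some] [N child]] [VP [V fell] [CP [C whether] [S [NP [Pron he]] [VP [V built] [NP [NP [NP [Det that] [AP [Adj curious]] [N spy]] [PP [P behind] [NP [Pron he]]]] [PP [P about] [NP [Pron everyone]]]]]]]]]
The trees differ in how a recursive rule is bracketed over the same span.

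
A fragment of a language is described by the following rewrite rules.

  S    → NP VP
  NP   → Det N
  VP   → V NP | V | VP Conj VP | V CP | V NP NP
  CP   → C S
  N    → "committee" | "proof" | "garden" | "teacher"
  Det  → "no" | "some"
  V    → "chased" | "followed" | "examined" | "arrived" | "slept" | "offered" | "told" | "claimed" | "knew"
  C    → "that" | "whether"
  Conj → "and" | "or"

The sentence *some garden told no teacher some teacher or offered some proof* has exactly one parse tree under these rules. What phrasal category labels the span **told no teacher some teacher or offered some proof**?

VP

S
  NP
    Det: some
    N: garden
  VP
    VP
      V: told
      NP
        Det: no
        N: teacher
      NP
        Det: some
        N: teacher
    Conj: or
    VP
      V: offered
      NP
        Det: some
        N: proof
The span 'told no teacher some teacher or offered some proof' is the VP node built by VP → VP Conj VP.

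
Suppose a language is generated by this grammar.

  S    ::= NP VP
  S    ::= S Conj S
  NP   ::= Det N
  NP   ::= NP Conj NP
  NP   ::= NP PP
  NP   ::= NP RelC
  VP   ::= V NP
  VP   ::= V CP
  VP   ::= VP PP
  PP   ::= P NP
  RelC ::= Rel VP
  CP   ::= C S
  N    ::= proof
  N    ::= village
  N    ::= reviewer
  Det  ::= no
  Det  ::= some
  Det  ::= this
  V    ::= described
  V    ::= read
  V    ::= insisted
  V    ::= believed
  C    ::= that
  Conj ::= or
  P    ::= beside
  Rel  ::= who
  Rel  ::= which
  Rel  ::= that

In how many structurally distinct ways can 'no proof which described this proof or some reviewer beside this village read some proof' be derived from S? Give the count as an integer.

6

Two of the 6 distinct bracketings:
[S [NP [NP [NP [Det no] [N proof]] [RelC [Rel which] [VP [V described] [NP [Det this] [N proof]]]]] [Conj or] [NP [NP [Det some] [N reviewer]] [PP [P beside] [NP [Det this] [N village]]]]] [VP [V read] [NP [Det some] [N proof]]]]
[S [NP [NP [NP [NP [Det no] [N proof]] [RelC [Rel which] [VP [V described] [NP [Det this] [N proof]]]]] [Conj or] [NP [Det some] [N reviewer]]] [PP [P beside] [NP [Det this] [N village]]]] [VP [V read] [NP [Det some] [N proof]]]]
The trees differ in how a recursive rule is bracketed over the same span.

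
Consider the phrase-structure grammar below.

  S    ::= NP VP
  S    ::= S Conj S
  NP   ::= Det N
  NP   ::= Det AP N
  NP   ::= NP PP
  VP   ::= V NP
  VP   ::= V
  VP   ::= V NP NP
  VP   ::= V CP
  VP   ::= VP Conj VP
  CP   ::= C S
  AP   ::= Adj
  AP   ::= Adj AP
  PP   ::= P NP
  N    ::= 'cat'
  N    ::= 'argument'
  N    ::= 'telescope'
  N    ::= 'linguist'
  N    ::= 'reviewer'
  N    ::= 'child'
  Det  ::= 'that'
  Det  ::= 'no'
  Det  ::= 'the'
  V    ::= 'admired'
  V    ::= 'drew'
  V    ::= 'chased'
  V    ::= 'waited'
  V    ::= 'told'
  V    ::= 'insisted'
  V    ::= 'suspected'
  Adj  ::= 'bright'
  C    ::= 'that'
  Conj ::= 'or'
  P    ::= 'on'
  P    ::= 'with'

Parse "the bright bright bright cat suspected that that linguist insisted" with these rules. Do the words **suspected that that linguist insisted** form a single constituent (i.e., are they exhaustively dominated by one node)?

[S [NP [Det the] [AP [Adj bright] [AP [Adj bright] [AP [Adj bright]]]] [N cat]] [VP [V suspected] [CP [C that] [S [NP [Det that] [N linguist]] [VP [V insisted]]]]]]
The words 'suspected that that linguist insisted' are exhaustively dominated by a single VP node (built by VP → V CP), so they form a constituent.

Yes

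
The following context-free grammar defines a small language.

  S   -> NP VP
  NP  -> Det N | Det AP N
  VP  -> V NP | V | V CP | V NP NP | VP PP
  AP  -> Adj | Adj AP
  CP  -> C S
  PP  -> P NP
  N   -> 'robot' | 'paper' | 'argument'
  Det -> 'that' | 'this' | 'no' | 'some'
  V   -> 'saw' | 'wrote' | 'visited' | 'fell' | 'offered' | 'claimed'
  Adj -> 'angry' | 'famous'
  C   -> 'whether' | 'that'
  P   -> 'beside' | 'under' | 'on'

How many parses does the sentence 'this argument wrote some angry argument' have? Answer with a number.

[S [NP [Det this] [N argument]] [VP [V wrote] [NP [Det some] [AP [Adj angry]] [N argument]]]]
No rule offers an alternative attachment or grouping for any span, so this is the only derivation.

1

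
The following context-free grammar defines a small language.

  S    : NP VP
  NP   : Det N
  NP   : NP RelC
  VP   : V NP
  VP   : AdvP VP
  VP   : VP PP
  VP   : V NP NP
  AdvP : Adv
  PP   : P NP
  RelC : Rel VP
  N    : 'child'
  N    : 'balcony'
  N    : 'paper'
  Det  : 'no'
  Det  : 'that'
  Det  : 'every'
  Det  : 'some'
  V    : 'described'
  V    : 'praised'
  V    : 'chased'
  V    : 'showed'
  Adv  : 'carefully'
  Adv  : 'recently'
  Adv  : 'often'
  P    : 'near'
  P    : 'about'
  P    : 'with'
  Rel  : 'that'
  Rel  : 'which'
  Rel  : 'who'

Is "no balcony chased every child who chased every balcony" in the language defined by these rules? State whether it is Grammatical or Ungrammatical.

S
  NP
    Det: no
    N: balcony
  VP
    V: chased
    NP
      NP
        Det: every
        N: child
      RelC
        Rel: who
        VP
          V: chased
          NP
            Det: every
            N: balcony
The bracketing above is licensed at every node by one of the given productions, with S at the root.

Grammatical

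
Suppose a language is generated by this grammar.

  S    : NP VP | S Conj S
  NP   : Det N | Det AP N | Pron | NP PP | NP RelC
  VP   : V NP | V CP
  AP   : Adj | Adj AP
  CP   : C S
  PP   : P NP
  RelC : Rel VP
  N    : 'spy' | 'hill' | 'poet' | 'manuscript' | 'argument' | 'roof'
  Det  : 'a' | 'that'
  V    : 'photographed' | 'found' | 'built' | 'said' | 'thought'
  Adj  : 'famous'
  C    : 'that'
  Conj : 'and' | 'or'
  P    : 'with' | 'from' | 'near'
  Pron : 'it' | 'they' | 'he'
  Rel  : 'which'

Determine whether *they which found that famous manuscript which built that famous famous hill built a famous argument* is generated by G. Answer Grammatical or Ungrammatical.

S
  NP
    NP
      Pron: they
    RelC
      Rel: which
      VP
        V: found
        NP
          NP
            Det: that
            AP
              Adj: famous
            N: manuscript
          RelC
            Rel: which
            VP
              V: built
              NP
                Det: that
                AP
                  Adj: famous
                  AP
                    Adj: famous
                N: hill
  VP
    V: built
    NP
      Det: a
      AP
        Adj: famous
      N: argument
Each bracket corresponds to one application of a listed rule, so the string is derivable from S.

Grammatical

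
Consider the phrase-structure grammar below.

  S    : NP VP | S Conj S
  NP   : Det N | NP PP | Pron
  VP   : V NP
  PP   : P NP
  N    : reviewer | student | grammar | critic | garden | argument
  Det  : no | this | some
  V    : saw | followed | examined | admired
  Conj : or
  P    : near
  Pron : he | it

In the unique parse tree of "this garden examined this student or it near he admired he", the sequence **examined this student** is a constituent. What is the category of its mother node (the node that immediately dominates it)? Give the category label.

S
  S
    NP
      Det: this
      N: garden
    VP
      V: examined
      NP
        Det: this
        N: student
  Conj: or
  S
    NP
      NP
        Pron: it
      PP
        P: near
        NP
          Pron: he
    VP
      V: admired
      NP
        Pron: he
The span 'examined this student' is the VP node built by VP → V NP.
Its mother is the S built by S → NP VP.

S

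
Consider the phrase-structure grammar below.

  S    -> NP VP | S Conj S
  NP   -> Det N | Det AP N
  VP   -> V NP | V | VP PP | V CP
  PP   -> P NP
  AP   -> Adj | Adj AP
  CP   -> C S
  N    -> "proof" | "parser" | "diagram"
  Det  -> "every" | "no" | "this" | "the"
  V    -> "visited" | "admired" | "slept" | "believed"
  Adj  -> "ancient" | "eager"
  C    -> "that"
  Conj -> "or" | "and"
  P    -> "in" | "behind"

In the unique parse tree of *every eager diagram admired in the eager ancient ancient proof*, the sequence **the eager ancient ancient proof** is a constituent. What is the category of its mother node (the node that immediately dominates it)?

PP

S
  NP
    Det: every
    AP
      Adj: eager
    N: diagram
  VP
    VP
      V: admired
    PP
      P: in
      NP
        Det: the
        AP
          Adj: eager
          AP
            Adj: ancient
            AP
              Adj: ancient
        N: proof
The span 'the eager ancient ancient proof' is the NP node built by NP → Det AP N.
Its mother is the PP built by PP → P NP.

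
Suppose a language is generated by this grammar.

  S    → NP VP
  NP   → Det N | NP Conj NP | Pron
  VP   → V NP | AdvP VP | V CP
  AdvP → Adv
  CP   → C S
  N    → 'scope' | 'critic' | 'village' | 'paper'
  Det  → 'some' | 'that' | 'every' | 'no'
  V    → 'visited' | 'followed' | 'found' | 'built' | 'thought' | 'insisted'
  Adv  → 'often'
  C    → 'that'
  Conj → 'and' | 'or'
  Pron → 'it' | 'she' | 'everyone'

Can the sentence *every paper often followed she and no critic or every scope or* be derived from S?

For S → NP VP, the only prefix that parses as NP is 'every paper', but the remainder 'often followed she and no critic or every scope or' is not a VP under these rules.

Ungrammatical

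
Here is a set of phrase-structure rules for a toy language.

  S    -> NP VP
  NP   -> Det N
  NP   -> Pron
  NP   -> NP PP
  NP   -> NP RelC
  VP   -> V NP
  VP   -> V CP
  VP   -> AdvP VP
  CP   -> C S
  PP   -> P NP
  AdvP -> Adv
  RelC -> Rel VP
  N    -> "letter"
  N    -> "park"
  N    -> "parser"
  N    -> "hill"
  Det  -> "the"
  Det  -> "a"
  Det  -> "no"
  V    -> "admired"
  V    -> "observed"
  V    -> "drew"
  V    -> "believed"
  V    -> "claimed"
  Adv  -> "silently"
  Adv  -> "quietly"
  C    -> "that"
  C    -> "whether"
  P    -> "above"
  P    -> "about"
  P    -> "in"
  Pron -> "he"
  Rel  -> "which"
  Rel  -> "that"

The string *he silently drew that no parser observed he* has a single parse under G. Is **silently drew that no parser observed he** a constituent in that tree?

[S [NP [Pron he]] [VP [AdvP [Adv silently]] [VP [V drew] [CP [C that] [S [NP [Det no] [N parser]] [VP [V observed] [NP [Pron he]]]]]]]]
The words 'silently drew that no parser observed he' are exhaustively dominated by a single VP node (built by VP → AdvP VP), so they form a constituent.

Yes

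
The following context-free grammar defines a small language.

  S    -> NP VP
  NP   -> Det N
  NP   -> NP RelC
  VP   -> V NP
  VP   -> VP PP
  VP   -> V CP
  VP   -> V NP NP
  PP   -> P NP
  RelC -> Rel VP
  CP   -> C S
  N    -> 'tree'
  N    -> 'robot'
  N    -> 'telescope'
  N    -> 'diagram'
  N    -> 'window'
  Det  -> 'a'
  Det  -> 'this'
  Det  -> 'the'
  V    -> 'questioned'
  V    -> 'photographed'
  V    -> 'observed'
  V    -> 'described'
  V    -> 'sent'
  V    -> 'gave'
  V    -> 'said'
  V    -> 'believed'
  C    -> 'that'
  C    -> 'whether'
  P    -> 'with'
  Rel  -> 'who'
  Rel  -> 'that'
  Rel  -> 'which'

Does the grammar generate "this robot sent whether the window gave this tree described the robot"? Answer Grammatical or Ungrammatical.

Ungrammatical

For S → NP VP, the only prefix that parses as NP is 'this robot', but the remainder 'sent whether the window gave this tree described the robot' is not a VP under these rules.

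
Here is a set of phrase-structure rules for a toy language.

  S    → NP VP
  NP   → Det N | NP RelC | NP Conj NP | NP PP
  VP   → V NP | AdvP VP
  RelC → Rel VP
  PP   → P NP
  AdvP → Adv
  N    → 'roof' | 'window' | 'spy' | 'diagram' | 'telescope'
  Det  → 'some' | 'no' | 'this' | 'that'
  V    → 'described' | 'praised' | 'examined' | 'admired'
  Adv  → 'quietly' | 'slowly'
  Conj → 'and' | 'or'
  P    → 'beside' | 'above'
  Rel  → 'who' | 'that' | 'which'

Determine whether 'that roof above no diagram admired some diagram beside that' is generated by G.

Ungrammatical

For S → NP VP, every NP-prefix leaves a non-VP remainder: after 'that roof' the remainder is not a VP; after 'that roof above no diagram' the remainder is not a VP.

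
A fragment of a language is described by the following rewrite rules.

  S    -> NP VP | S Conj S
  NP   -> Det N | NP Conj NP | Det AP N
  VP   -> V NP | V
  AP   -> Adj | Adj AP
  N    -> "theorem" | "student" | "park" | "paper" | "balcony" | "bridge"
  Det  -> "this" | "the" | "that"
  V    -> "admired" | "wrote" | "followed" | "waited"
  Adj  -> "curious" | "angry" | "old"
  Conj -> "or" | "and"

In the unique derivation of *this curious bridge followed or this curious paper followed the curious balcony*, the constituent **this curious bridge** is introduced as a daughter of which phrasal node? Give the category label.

[S [S [NP [Det this] [AP [Adj curious]] [N bridge]] [VP [V followed]]] [Conj or] [S [NP [Det this] [AP [Adj curious]] [N paper]] [VP [V followed] [NP [Det the] [AP [Adj curious]] [N balcony]]]]]
The span 'this curious bridge' is the NP node built by NP → Det AP N.
Its mother is the S built by S → NP VP.

S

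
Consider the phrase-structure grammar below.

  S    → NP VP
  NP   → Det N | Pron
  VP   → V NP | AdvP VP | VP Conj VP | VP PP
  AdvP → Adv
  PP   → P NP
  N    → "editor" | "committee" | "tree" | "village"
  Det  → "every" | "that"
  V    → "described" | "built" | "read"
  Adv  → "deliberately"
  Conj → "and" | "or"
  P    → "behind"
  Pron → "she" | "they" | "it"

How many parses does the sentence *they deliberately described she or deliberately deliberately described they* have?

The two bracketings:
[S [NP [Pron they]] [VP [AdvP [Adv deliberately]] [VP [VP [V described] [NP [Pron she]]] [Conj or] [VP [AdvP [Adv deliberately]] [VP [AdvP [Adv deliberately]] [VP [V described] [NP [Pron they]]]]]]]]
[S [NP [Pron they]] [VP [VP [AdvP [Adv deliberately]] [VP [V described] [NP [Pron she]]]] [Conj or] [VP [AdvP [Adv deliberately]] [VP [AdvP [Adv deliberately]] [VP [V described] [NP [Pron they]]]]]]]
The trees differ in how a recursive rule is bracketed over the same span.

2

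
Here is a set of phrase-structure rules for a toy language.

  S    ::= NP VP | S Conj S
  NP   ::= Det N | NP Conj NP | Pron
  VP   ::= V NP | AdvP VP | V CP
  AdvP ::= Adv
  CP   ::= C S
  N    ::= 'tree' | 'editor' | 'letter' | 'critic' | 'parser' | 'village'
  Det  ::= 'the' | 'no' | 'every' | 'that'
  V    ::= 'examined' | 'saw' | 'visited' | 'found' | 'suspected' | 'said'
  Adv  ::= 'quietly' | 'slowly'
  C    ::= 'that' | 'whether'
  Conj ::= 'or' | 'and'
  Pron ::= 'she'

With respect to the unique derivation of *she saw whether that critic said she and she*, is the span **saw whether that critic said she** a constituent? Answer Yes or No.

No

[S [NP [Pron she]] [VP [V saw] [CP [C whether] [S [NP [Det that] [N critic]] [VP [V said] [NP [NP [Pron she]] [Conj and] [NP [Pron she]]]]]]]]
The smallest constituent containing 'saw whether that critic said she' is the VP spanning 'saw whether that critic said she and she'; no single node in the tree dominates exactly the given words.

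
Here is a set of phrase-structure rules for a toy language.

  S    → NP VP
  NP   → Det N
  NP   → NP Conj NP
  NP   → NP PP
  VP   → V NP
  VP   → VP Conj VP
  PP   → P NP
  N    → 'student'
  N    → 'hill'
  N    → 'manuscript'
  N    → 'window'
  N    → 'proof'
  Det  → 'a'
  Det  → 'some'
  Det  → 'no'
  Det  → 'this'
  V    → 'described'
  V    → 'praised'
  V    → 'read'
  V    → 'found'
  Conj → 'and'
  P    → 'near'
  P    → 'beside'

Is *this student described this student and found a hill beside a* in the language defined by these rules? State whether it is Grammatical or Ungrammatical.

For S → NP VP, the only prefix that parses as NP is 'this student', but the remainder 'described this student and found a hill beside a' is not a VP under these rules.

Ungrammatical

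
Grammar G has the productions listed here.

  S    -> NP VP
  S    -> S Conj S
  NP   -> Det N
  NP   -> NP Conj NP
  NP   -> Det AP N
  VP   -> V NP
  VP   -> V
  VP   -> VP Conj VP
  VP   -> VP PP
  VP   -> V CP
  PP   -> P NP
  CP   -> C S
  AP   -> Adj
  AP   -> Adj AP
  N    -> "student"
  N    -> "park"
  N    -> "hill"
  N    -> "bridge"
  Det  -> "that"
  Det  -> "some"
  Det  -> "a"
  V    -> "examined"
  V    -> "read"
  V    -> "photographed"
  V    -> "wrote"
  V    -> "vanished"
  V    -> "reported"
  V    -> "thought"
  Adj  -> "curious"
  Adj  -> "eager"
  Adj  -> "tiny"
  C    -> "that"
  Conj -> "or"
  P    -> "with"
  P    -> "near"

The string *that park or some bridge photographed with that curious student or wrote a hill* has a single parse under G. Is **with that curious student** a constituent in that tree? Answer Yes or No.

Yes

[S [NP [NP [Det that] [N park]] [Conj or] [NP [Det some] [N bridge]]] [VP [VP [VP [V photographed]] [PP [P with] [NP [Det that] [AP [Adj curious]] [N student]]]] [Conj or] [VP [V wrote] [NP [Det a] [N hill]]]]]
The words 'with that curious student' are exhaustively dominated by a single PP node (built by PP → P NP), so they form a constituent.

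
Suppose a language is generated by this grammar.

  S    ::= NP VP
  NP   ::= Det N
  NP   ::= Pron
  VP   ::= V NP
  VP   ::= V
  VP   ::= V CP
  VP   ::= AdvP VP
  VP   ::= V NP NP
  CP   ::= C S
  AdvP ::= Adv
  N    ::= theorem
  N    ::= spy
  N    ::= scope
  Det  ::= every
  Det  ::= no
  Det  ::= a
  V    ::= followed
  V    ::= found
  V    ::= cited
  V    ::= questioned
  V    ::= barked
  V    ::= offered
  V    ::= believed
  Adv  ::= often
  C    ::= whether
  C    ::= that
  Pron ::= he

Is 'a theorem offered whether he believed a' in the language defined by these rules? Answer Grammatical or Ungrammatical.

For S → NP VP, the only prefix that parses as NP is 'a theorem', but the remainder 'offered whether he believed a' is not a VP under these rules.

Ungrammatical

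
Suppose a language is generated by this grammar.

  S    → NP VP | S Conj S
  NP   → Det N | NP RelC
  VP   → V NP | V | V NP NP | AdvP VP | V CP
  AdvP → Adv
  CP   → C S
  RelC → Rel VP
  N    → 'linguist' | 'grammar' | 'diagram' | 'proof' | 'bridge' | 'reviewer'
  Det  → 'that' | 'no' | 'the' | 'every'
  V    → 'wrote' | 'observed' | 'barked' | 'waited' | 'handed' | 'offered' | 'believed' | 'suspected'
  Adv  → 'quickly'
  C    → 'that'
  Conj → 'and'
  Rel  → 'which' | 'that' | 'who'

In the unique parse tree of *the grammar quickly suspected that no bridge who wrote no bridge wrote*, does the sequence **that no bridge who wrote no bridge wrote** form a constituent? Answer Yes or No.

Yes

[S [NP [Det the] [N grammar]] [VP [AdvP [Adv quickly]] [VP [V suspected] [CP [C that] [S [NP [NP [Det no] [N bridge]] [RelC [Rel who] [VP [V wrote] [NP [Det no] [N bridge]]]]] [VP [V wrote]]]]]]]
The words 'that no bridge who wrote no bridge wrote' are exhaustively dominated by a single CP node (built by CP → C S), so they form a constituent.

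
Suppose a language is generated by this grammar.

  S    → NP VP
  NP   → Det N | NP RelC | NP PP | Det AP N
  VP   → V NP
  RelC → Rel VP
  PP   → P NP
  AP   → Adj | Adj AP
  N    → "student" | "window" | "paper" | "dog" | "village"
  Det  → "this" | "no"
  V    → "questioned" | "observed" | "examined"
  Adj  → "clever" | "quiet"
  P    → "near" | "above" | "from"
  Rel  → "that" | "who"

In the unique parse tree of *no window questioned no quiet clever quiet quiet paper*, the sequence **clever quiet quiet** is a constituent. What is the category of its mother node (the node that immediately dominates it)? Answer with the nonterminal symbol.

AP

[S [NP [Det no] [N window]] [VP [V questioned] [NP [Det no] [AP [Adj quiet] [AP [Adj clever] [AP [Adj quiet] [AP [Adj quiet]]]]] [N paper]]]]
The span 'clever quiet quiet' is the AP node built by AP → Adj AP.
Its mother is the AP built by AP → Adj AP.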